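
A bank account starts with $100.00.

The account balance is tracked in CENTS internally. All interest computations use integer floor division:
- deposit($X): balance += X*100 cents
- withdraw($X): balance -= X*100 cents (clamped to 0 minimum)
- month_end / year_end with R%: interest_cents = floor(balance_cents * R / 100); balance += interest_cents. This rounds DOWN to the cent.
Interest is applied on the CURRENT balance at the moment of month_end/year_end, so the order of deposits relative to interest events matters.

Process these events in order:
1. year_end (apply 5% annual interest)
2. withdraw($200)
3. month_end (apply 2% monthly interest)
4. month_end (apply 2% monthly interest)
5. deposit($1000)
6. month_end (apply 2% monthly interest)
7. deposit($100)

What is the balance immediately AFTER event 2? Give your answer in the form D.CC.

Answer: 0.00

Derivation:
After 1 (year_end (apply 5% annual interest)): balance=$105.00 total_interest=$5.00
After 2 (withdraw($200)): balance=$0.00 total_interest=$5.00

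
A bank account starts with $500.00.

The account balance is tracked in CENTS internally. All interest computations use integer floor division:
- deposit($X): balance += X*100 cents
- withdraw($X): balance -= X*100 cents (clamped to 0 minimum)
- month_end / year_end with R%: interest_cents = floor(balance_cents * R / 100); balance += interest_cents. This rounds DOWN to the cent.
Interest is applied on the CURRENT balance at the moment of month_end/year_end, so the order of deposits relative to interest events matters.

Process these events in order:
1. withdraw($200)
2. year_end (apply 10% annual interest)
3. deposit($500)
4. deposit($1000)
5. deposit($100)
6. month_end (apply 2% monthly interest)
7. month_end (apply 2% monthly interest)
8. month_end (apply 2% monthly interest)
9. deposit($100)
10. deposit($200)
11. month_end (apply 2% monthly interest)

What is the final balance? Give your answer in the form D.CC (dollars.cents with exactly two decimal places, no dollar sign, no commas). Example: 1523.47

After 1 (withdraw($200)): balance=$300.00 total_interest=$0.00
After 2 (year_end (apply 10% annual interest)): balance=$330.00 total_interest=$30.00
After 3 (deposit($500)): balance=$830.00 total_interest=$30.00
After 4 (deposit($1000)): balance=$1830.00 total_interest=$30.00
After 5 (deposit($100)): balance=$1930.00 total_interest=$30.00
After 6 (month_end (apply 2% monthly interest)): balance=$1968.60 total_interest=$68.60
After 7 (month_end (apply 2% monthly interest)): balance=$2007.97 total_interest=$107.97
After 8 (month_end (apply 2% monthly interest)): balance=$2048.12 total_interest=$148.12
After 9 (deposit($100)): balance=$2148.12 total_interest=$148.12
After 10 (deposit($200)): balance=$2348.12 total_interest=$148.12
After 11 (month_end (apply 2% monthly interest)): balance=$2395.08 total_interest=$195.08

Answer: 2395.08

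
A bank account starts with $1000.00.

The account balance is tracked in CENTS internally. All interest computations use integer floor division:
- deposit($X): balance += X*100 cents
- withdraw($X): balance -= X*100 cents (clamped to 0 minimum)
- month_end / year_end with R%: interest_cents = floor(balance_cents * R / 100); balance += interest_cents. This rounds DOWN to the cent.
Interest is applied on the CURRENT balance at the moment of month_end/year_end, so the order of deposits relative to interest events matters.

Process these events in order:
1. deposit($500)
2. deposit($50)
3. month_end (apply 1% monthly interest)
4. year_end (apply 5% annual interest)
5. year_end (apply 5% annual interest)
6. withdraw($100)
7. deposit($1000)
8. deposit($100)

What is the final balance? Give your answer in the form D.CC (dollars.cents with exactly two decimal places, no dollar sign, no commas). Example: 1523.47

Answer: 2725.95

Derivation:
After 1 (deposit($500)): balance=$1500.00 total_interest=$0.00
After 2 (deposit($50)): balance=$1550.00 total_interest=$0.00
After 3 (month_end (apply 1% monthly interest)): balance=$1565.50 total_interest=$15.50
After 4 (year_end (apply 5% annual interest)): balance=$1643.77 total_interest=$93.77
After 5 (year_end (apply 5% annual interest)): balance=$1725.95 total_interest=$175.95
After 6 (withdraw($100)): balance=$1625.95 total_interest=$175.95
After 7 (deposit($1000)): balance=$2625.95 total_interest=$175.95
After 8 (deposit($100)): balance=$2725.95 total_interest=$175.95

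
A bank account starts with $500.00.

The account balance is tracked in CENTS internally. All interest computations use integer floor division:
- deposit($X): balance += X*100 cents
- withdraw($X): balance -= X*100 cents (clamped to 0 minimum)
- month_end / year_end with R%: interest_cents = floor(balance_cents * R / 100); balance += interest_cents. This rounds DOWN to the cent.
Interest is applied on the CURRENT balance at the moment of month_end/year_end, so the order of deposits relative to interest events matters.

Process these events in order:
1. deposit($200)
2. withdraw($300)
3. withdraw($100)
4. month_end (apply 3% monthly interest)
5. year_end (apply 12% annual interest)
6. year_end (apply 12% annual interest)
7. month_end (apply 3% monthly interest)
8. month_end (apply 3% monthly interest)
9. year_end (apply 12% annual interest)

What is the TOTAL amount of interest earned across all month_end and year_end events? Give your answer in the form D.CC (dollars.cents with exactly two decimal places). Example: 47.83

Answer: 160.53

Derivation:
After 1 (deposit($200)): balance=$700.00 total_interest=$0.00
After 2 (withdraw($300)): balance=$400.00 total_interest=$0.00
After 3 (withdraw($100)): balance=$300.00 total_interest=$0.00
After 4 (month_end (apply 3% monthly interest)): balance=$309.00 total_interest=$9.00
After 5 (year_end (apply 12% annual interest)): balance=$346.08 total_interest=$46.08
After 6 (year_end (apply 12% annual interest)): balance=$387.60 total_interest=$87.60
After 7 (month_end (apply 3% monthly interest)): balance=$399.22 total_interest=$99.22
After 8 (month_end (apply 3% monthly interest)): balance=$411.19 total_interest=$111.19
After 9 (year_end (apply 12% annual interest)): balance=$460.53 total_interest=$160.53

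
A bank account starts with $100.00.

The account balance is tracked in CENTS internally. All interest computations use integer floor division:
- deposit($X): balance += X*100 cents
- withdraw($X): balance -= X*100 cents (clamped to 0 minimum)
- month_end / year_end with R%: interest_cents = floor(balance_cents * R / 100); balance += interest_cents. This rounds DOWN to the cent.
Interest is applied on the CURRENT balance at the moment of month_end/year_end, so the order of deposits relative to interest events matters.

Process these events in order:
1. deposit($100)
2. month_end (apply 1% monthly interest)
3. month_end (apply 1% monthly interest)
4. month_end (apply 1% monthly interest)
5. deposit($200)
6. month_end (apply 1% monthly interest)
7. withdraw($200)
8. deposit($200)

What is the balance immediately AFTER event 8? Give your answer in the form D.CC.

Answer: 410.12

Derivation:
After 1 (deposit($100)): balance=$200.00 total_interest=$0.00
After 2 (month_end (apply 1% monthly interest)): balance=$202.00 total_interest=$2.00
After 3 (month_end (apply 1% monthly interest)): balance=$204.02 total_interest=$4.02
After 4 (month_end (apply 1% monthly interest)): balance=$206.06 total_interest=$6.06
After 5 (deposit($200)): balance=$406.06 total_interest=$6.06
After 6 (month_end (apply 1% monthly interest)): balance=$410.12 total_interest=$10.12
After 7 (withdraw($200)): balance=$210.12 total_interest=$10.12
After 8 (deposit($200)): balance=$410.12 total_interest=$10.12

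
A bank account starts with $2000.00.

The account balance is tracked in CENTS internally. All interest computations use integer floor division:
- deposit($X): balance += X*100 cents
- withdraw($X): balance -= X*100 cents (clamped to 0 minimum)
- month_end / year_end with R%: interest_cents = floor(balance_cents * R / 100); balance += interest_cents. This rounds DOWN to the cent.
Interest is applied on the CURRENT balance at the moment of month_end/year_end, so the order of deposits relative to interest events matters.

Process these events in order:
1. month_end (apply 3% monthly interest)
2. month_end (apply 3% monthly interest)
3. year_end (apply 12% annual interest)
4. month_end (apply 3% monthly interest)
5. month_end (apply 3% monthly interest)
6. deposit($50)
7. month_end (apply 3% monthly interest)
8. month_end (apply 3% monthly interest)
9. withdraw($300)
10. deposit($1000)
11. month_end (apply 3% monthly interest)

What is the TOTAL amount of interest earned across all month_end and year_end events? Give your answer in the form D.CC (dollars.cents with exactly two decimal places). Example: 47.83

Answer: 780.53

Derivation:
After 1 (month_end (apply 3% monthly interest)): balance=$2060.00 total_interest=$60.00
After 2 (month_end (apply 3% monthly interest)): balance=$2121.80 total_interest=$121.80
After 3 (year_end (apply 12% annual interest)): balance=$2376.41 total_interest=$376.41
After 4 (month_end (apply 3% monthly interest)): balance=$2447.70 total_interest=$447.70
After 5 (month_end (apply 3% monthly interest)): balance=$2521.13 total_interest=$521.13
After 6 (deposit($50)): balance=$2571.13 total_interest=$521.13
After 7 (month_end (apply 3% monthly interest)): balance=$2648.26 total_interest=$598.26
After 8 (month_end (apply 3% monthly interest)): balance=$2727.70 total_interest=$677.70
After 9 (withdraw($300)): balance=$2427.70 total_interest=$677.70
After 10 (deposit($1000)): balance=$3427.70 total_interest=$677.70
After 11 (month_end (apply 3% monthly interest)): balance=$3530.53 total_interest=$780.53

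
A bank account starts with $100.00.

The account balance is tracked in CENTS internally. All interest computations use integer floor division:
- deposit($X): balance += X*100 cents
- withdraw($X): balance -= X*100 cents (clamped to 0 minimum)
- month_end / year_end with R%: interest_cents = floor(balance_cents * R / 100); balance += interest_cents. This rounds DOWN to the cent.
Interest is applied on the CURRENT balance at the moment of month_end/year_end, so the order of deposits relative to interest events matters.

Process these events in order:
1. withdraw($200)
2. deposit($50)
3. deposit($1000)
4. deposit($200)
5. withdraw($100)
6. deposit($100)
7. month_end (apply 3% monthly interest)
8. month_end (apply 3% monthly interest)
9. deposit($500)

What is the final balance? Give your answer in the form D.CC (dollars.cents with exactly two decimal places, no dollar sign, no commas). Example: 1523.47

After 1 (withdraw($200)): balance=$0.00 total_interest=$0.00
After 2 (deposit($50)): balance=$50.00 total_interest=$0.00
After 3 (deposit($1000)): balance=$1050.00 total_interest=$0.00
After 4 (deposit($200)): balance=$1250.00 total_interest=$0.00
After 5 (withdraw($100)): balance=$1150.00 total_interest=$0.00
After 6 (deposit($100)): balance=$1250.00 total_interest=$0.00
After 7 (month_end (apply 3% monthly interest)): balance=$1287.50 total_interest=$37.50
After 8 (month_end (apply 3% monthly interest)): balance=$1326.12 total_interest=$76.12
After 9 (deposit($500)): balance=$1826.12 total_interest=$76.12

Answer: 1826.12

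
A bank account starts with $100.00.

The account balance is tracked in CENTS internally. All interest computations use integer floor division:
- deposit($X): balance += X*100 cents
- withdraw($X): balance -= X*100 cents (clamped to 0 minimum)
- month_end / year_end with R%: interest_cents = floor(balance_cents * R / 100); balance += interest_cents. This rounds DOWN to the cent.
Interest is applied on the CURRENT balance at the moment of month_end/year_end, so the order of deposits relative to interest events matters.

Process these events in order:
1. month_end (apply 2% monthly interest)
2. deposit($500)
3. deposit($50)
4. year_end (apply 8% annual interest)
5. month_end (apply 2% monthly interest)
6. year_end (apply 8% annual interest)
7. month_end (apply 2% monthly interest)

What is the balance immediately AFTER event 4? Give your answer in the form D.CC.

After 1 (month_end (apply 2% monthly interest)): balance=$102.00 total_interest=$2.00
After 2 (deposit($500)): balance=$602.00 total_interest=$2.00
After 3 (deposit($50)): balance=$652.00 total_interest=$2.00
After 4 (year_end (apply 8% annual interest)): balance=$704.16 total_interest=$54.16

Answer: 704.16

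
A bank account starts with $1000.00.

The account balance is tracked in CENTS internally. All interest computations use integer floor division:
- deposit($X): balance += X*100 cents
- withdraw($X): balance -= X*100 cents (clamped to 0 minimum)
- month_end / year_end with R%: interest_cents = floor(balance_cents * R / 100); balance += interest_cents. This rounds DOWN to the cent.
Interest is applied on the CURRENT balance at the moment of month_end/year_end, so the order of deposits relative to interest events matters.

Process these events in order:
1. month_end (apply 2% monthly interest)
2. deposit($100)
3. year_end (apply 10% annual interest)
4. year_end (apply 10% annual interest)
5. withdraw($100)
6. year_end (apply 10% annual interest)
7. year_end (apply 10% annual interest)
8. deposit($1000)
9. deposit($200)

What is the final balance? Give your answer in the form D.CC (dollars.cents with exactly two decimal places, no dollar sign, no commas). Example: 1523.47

Answer: 2718.79

Derivation:
After 1 (month_end (apply 2% monthly interest)): balance=$1020.00 total_interest=$20.00
After 2 (deposit($100)): balance=$1120.00 total_interest=$20.00
After 3 (year_end (apply 10% annual interest)): balance=$1232.00 total_interest=$132.00
After 4 (year_end (apply 10% annual interest)): balance=$1355.20 total_interest=$255.20
After 5 (withdraw($100)): balance=$1255.20 total_interest=$255.20
After 6 (year_end (apply 10% annual interest)): balance=$1380.72 total_interest=$380.72
After 7 (year_end (apply 10% annual interest)): balance=$1518.79 total_interest=$518.79
After 8 (deposit($1000)): balance=$2518.79 total_interest=$518.79
After 9 (deposit($200)): balance=$2718.79 total_interest=$518.79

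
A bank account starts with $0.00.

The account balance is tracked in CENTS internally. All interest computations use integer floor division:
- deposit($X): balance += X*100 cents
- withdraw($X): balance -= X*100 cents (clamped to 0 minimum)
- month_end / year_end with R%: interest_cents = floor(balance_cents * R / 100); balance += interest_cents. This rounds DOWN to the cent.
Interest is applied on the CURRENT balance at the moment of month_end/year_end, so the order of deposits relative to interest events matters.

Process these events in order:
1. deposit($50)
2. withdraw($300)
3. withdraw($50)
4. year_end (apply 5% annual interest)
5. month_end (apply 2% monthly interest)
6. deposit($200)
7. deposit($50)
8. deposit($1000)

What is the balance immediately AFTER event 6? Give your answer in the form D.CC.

After 1 (deposit($50)): balance=$50.00 total_interest=$0.00
After 2 (withdraw($300)): balance=$0.00 total_interest=$0.00
After 3 (withdraw($50)): balance=$0.00 total_interest=$0.00
After 4 (year_end (apply 5% annual interest)): balance=$0.00 total_interest=$0.00
After 5 (month_end (apply 2% monthly interest)): balance=$0.00 total_interest=$0.00
After 6 (deposit($200)): balance=$200.00 total_interest=$0.00

Answer: 200.00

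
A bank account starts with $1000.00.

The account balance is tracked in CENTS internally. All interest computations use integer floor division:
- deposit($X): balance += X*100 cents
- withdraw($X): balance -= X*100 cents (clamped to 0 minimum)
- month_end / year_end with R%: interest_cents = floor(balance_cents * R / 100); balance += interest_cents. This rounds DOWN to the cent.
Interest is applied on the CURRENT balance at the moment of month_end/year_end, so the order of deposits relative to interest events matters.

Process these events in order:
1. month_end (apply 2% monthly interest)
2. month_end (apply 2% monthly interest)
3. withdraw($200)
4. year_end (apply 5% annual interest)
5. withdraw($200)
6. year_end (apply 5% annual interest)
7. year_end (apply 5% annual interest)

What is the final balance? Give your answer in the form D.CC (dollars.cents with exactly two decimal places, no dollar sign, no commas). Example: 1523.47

Answer: 752.36

Derivation:
After 1 (month_end (apply 2% monthly interest)): balance=$1020.00 total_interest=$20.00
After 2 (month_end (apply 2% monthly interest)): balance=$1040.40 total_interest=$40.40
After 3 (withdraw($200)): balance=$840.40 total_interest=$40.40
After 4 (year_end (apply 5% annual interest)): balance=$882.42 total_interest=$82.42
After 5 (withdraw($200)): balance=$682.42 total_interest=$82.42
After 6 (year_end (apply 5% annual interest)): balance=$716.54 total_interest=$116.54
After 7 (year_end (apply 5% annual interest)): balance=$752.36 total_interest=$152.36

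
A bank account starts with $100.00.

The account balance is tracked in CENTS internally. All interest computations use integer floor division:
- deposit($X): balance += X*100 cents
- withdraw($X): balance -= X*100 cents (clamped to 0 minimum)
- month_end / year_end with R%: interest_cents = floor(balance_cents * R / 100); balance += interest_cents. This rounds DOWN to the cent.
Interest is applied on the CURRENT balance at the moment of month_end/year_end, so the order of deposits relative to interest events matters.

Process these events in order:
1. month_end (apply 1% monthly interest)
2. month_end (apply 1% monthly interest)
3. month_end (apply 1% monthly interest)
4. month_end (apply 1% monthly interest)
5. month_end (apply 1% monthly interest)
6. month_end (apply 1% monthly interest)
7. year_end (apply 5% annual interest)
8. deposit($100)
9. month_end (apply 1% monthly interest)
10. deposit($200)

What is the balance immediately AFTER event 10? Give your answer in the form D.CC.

After 1 (month_end (apply 1% monthly interest)): balance=$101.00 total_interest=$1.00
After 2 (month_end (apply 1% monthly interest)): balance=$102.01 total_interest=$2.01
After 3 (month_end (apply 1% monthly interest)): balance=$103.03 total_interest=$3.03
After 4 (month_end (apply 1% monthly interest)): balance=$104.06 total_interest=$4.06
After 5 (month_end (apply 1% monthly interest)): balance=$105.10 total_interest=$5.10
After 6 (month_end (apply 1% monthly interest)): balance=$106.15 total_interest=$6.15
After 7 (year_end (apply 5% annual interest)): balance=$111.45 total_interest=$11.45
After 8 (deposit($100)): balance=$211.45 total_interest=$11.45
After 9 (month_end (apply 1% monthly interest)): balance=$213.56 total_interest=$13.56
After 10 (deposit($200)): balance=$413.56 total_interest=$13.56

Answer: 413.56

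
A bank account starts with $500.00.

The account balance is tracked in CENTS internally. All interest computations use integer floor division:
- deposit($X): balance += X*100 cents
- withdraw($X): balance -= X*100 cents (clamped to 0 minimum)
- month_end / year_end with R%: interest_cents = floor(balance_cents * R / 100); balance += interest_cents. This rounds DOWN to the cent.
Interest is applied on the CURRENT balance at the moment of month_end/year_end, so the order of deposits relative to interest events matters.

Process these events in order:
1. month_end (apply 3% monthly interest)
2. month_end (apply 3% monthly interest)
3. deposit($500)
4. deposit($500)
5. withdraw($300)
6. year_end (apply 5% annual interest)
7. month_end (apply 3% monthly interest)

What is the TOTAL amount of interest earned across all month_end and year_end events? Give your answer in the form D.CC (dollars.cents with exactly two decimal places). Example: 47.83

Answer: 130.72

Derivation:
After 1 (month_end (apply 3% monthly interest)): balance=$515.00 total_interest=$15.00
After 2 (month_end (apply 3% monthly interest)): balance=$530.45 total_interest=$30.45
After 3 (deposit($500)): balance=$1030.45 total_interest=$30.45
After 4 (deposit($500)): balance=$1530.45 total_interest=$30.45
After 5 (withdraw($300)): balance=$1230.45 total_interest=$30.45
After 6 (year_end (apply 5% annual interest)): balance=$1291.97 total_interest=$91.97
After 7 (month_end (apply 3% monthly interest)): balance=$1330.72 total_interest=$130.72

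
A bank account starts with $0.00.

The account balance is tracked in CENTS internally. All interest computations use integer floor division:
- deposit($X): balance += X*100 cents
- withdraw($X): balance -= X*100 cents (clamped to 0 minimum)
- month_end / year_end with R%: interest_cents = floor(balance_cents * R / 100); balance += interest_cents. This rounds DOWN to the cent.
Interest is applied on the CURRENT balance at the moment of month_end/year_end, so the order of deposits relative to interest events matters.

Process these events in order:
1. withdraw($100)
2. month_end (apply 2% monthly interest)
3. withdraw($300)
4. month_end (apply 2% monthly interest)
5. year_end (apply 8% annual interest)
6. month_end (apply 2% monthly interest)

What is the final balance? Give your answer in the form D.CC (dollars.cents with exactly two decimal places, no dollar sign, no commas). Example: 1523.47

Answer: 0.00

Derivation:
After 1 (withdraw($100)): balance=$0.00 total_interest=$0.00
After 2 (month_end (apply 2% monthly interest)): balance=$0.00 total_interest=$0.00
After 3 (withdraw($300)): balance=$0.00 total_interest=$0.00
After 4 (month_end (apply 2% monthly interest)): balance=$0.00 total_interest=$0.00
After 5 (year_end (apply 8% annual interest)): balance=$0.00 total_interest=$0.00
After 6 (month_end (apply 2% monthly interest)): balance=$0.00 total_interest=$0.00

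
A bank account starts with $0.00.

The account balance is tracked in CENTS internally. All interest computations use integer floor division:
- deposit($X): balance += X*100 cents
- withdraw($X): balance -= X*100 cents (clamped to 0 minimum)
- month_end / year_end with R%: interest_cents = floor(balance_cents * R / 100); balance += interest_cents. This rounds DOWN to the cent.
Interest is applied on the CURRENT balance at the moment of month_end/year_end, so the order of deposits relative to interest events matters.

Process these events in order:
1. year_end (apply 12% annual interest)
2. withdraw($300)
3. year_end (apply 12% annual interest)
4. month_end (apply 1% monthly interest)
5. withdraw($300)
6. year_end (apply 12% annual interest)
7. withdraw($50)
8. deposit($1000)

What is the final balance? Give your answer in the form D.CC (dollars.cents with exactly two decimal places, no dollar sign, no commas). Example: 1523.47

Answer: 1000.00

Derivation:
After 1 (year_end (apply 12% annual interest)): balance=$0.00 total_interest=$0.00
After 2 (withdraw($300)): balance=$0.00 total_interest=$0.00
After 3 (year_end (apply 12% annual interest)): balance=$0.00 total_interest=$0.00
After 4 (month_end (apply 1% monthly interest)): balance=$0.00 total_interest=$0.00
After 5 (withdraw($300)): balance=$0.00 total_interest=$0.00
After 6 (year_end (apply 12% annual interest)): balance=$0.00 total_interest=$0.00
After 7 (withdraw($50)): balance=$0.00 total_interest=$0.00
After 8 (deposit($1000)): balance=$1000.00 total_interest=$0.00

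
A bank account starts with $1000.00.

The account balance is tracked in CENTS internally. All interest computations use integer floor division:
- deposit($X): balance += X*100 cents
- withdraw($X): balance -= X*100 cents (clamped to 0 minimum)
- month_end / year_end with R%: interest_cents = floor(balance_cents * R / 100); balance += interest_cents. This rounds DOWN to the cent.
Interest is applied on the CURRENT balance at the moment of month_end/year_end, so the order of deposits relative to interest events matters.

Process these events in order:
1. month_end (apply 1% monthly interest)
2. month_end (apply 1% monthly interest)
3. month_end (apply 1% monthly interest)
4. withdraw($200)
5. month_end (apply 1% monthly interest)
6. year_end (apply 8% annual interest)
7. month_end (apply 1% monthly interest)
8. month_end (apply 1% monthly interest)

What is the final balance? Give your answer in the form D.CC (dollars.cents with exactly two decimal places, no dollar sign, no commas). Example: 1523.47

After 1 (month_end (apply 1% monthly interest)): balance=$1010.00 total_interest=$10.00
After 2 (month_end (apply 1% monthly interest)): balance=$1020.10 total_interest=$20.10
After 3 (month_end (apply 1% monthly interest)): balance=$1030.30 total_interest=$30.30
After 4 (withdraw($200)): balance=$830.30 total_interest=$30.30
After 5 (month_end (apply 1% monthly interest)): balance=$838.60 total_interest=$38.60
After 6 (year_end (apply 8% annual interest)): balance=$905.68 total_interest=$105.68
After 7 (month_end (apply 1% monthly interest)): balance=$914.73 total_interest=$114.73
After 8 (month_end (apply 1% monthly interest)): balance=$923.87 total_interest=$123.87

Answer: 923.87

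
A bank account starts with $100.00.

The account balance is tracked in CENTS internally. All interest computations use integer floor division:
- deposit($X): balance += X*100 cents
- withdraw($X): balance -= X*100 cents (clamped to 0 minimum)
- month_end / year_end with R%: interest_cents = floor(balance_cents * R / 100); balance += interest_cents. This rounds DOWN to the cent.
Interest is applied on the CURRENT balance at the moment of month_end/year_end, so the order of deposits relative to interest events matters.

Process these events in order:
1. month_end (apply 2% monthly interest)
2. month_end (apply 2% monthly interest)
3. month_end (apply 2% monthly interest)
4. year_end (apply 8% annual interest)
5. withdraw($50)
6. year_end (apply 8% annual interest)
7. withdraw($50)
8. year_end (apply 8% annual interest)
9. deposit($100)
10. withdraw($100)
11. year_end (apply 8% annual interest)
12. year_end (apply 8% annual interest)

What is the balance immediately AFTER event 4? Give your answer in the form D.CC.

After 1 (month_end (apply 2% monthly interest)): balance=$102.00 total_interest=$2.00
After 2 (month_end (apply 2% monthly interest)): balance=$104.04 total_interest=$4.04
After 3 (month_end (apply 2% monthly interest)): balance=$106.12 total_interest=$6.12
After 4 (year_end (apply 8% annual interest)): balance=$114.60 total_interest=$14.60

Answer: 114.60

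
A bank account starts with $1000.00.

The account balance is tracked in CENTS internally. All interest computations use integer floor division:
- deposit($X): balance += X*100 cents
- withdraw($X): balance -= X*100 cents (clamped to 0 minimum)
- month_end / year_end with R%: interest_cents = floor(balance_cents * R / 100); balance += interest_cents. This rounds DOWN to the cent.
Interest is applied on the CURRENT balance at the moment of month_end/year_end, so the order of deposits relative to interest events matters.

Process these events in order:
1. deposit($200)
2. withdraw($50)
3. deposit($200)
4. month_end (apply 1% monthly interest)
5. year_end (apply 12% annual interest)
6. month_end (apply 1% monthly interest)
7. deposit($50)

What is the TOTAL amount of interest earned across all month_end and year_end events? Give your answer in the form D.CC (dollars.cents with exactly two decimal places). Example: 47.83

After 1 (deposit($200)): balance=$1200.00 total_interest=$0.00
After 2 (withdraw($50)): balance=$1150.00 total_interest=$0.00
After 3 (deposit($200)): balance=$1350.00 total_interest=$0.00
After 4 (month_end (apply 1% monthly interest)): balance=$1363.50 total_interest=$13.50
After 5 (year_end (apply 12% annual interest)): balance=$1527.12 total_interest=$177.12
After 6 (month_end (apply 1% monthly interest)): balance=$1542.39 total_interest=$192.39
After 7 (deposit($50)): balance=$1592.39 total_interest=$192.39

Answer: 192.39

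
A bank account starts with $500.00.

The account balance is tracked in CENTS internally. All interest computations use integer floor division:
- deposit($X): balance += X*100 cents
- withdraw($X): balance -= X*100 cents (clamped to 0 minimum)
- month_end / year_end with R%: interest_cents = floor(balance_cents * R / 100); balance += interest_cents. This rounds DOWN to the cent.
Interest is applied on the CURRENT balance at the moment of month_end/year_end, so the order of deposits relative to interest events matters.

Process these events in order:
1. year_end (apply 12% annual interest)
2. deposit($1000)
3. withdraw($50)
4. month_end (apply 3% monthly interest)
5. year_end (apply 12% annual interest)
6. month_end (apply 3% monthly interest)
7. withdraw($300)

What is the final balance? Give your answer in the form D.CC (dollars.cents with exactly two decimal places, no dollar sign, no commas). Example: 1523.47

Answer: 1494.18

Derivation:
After 1 (year_end (apply 12% annual interest)): balance=$560.00 total_interest=$60.00
After 2 (deposit($1000)): balance=$1560.00 total_interest=$60.00
After 3 (withdraw($50)): balance=$1510.00 total_interest=$60.00
After 4 (month_end (apply 3% monthly interest)): balance=$1555.30 total_interest=$105.30
After 5 (year_end (apply 12% annual interest)): balance=$1741.93 total_interest=$291.93
After 6 (month_end (apply 3% monthly interest)): balance=$1794.18 total_interest=$344.18
After 7 (withdraw($300)): balance=$1494.18 total_interest=$344.18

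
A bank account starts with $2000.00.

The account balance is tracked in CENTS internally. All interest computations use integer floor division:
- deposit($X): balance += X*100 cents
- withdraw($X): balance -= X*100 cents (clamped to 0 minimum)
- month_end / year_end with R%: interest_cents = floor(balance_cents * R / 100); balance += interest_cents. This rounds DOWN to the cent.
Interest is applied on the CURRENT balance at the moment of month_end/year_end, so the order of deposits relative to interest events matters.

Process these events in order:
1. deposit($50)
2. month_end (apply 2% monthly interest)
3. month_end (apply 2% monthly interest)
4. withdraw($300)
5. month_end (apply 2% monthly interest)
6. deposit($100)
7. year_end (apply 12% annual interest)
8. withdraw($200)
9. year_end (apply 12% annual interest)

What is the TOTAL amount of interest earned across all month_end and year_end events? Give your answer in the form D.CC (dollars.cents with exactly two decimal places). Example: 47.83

Answer: 596.49

Derivation:
After 1 (deposit($50)): balance=$2050.00 total_interest=$0.00
After 2 (month_end (apply 2% monthly interest)): balance=$2091.00 total_interest=$41.00
After 3 (month_end (apply 2% monthly interest)): balance=$2132.82 total_interest=$82.82
After 4 (withdraw($300)): balance=$1832.82 total_interest=$82.82
After 5 (month_end (apply 2% monthly interest)): balance=$1869.47 total_interest=$119.47
After 6 (deposit($100)): balance=$1969.47 total_interest=$119.47
After 7 (year_end (apply 12% annual interest)): balance=$2205.80 total_interest=$355.80
After 8 (withdraw($200)): balance=$2005.80 total_interest=$355.80
After 9 (year_end (apply 12% annual interest)): balance=$2246.49 total_interest=$596.49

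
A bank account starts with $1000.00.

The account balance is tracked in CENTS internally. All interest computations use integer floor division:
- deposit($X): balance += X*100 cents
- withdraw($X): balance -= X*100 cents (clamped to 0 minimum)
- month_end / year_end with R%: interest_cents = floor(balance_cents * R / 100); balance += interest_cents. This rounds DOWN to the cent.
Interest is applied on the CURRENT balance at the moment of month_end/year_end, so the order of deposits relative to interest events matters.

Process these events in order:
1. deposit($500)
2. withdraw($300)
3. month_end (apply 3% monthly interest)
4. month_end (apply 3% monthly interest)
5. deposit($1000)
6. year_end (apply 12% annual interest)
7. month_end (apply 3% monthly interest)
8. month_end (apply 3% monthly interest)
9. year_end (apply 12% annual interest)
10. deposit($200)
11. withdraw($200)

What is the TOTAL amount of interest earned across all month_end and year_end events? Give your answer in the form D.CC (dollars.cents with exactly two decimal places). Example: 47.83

After 1 (deposit($500)): balance=$1500.00 total_interest=$0.00
After 2 (withdraw($300)): balance=$1200.00 total_interest=$0.00
After 3 (month_end (apply 3% monthly interest)): balance=$1236.00 total_interest=$36.00
After 4 (month_end (apply 3% monthly interest)): balance=$1273.08 total_interest=$73.08
After 5 (deposit($1000)): balance=$2273.08 total_interest=$73.08
After 6 (year_end (apply 12% annual interest)): balance=$2545.84 total_interest=$345.84
After 7 (month_end (apply 3% monthly interest)): balance=$2622.21 total_interest=$422.21
After 8 (month_end (apply 3% monthly interest)): balance=$2700.87 total_interest=$500.87
After 9 (year_end (apply 12% annual interest)): balance=$3024.97 total_interest=$824.97
After 10 (deposit($200)): balance=$3224.97 total_interest=$824.97
After 11 (withdraw($200)): balance=$3024.97 total_interest=$824.97

Answer: 824.97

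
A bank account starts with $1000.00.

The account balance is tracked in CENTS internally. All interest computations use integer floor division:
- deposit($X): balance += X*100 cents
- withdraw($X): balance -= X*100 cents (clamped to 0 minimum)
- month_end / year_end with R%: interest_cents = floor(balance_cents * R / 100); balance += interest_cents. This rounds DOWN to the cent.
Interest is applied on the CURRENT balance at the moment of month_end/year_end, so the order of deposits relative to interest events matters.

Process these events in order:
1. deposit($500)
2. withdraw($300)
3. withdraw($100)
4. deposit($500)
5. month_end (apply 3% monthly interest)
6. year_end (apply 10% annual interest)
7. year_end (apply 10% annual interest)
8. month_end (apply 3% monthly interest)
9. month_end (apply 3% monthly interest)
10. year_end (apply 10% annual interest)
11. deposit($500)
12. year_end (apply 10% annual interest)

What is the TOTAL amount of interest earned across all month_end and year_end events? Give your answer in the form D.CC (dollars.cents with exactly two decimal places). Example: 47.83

Answer: 1009.76

Derivation:
After 1 (deposit($500)): balance=$1500.00 total_interest=$0.00
After 2 (withdraw($300)): balance=$1200.00 total_interest=$0.00
After 3 (withdraw($100)): balance=$1100.00 total_interest=$0.00
After 4 (deposit($500)): balance=$1600.00 total_interest=$0.00
After 5 (month_end (apply 3% monthly interest)): balance=$1648.00 total_interest=$48.00
After 6 (year_end (apply 10% annual interest)): balance=$1812.80 total_interest=$212.80
After 7 (year_end (apply 10% annual interest)): balance=$1994.08 total_interest=$394.08
After 8 (month_end (apply 3% monthly interest)): balance=$2053.90 total_interest=$453.90
After 9 (month_end (apply 3% monthly interest)): balance=$2115.51 total_interest=$515.51
After 10 (year_end (apply 10% annual interest)): balance=$2327.06 total_interest=$727.06
After 11 (deposit($500)): balance=$2827.06 total_interest=$727.06
After 12 (year_end (apply 10% annual interest)): balance=$3109.76 total_interest=$1009.76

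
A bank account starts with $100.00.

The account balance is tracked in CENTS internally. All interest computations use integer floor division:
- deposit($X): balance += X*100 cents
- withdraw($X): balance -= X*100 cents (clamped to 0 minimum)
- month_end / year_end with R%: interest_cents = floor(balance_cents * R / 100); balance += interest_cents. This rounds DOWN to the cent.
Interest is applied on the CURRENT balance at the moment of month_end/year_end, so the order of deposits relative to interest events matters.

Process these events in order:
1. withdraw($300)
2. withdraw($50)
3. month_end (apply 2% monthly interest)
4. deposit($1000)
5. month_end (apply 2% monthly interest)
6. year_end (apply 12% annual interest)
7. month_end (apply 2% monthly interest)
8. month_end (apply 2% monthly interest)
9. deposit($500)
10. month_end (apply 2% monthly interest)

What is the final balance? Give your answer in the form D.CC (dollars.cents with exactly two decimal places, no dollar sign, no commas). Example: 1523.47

Answer: 1722.31

Derivation:
After 1 (withdraw($300)): balance=$0.00 total_interest=$0.00
After 2 (withdraw($50)): balance=$0.00 total_interest=$0.00
After 3 (month_end (apply 2% monthly interest)): balance=$0.00 total_interest=$0.00
After 4 (deposit($1000)): balance=$1000.00 total_interest=$0.00
After 5 (month_end (apply 2% monthly interest)): balance=$1020.00 total_interest=$20.00
After 6 (year_end (apply 12% annual interest)): balance=$1142.40 total_interest=$142.40
After 7 (month_end (apply 2% monthly interest)): balance=$1165.24 total_interest=$165.24
After 8 (month_end (apply 2% monthly interest)): balance=$1188.54 total_interest=$188.54
After 9 (deposit($500)): balance=$1688.54 total_interest=$188.54
After 10 (month_end (apply 2% monthly interest)): balance=$1722.31 total_interest=$222.31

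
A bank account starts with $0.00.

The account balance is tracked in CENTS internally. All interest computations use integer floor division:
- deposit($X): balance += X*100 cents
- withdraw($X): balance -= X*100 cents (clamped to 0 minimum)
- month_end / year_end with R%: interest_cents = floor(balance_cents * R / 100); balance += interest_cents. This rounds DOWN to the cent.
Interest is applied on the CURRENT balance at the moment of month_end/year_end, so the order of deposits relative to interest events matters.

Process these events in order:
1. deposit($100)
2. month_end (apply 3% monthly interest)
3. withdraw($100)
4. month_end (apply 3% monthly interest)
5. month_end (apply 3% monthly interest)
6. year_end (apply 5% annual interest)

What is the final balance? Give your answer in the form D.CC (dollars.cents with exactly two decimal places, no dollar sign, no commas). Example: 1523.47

After 1 (deposit($100)): balance=$100.00 total_interest=$0.00
After 2 (month_end (apply 3% monthly interest)): balance=$103.00 total_interest=$3.00
After 3 (withdraw($100)): balance=$3.00 total_interest=$3.00
After 4 (month_end (apply 3% monthly interest)): balance=$3.09 total_interest=$3.09
After 5 (month_end (apply 3% monthly interest)): balance=$3.18 total_interest=$3.18
After 6 (year_end (apply 5% annual interest)): balance=$3.33 total_interest=$3.33

Answer: 3.33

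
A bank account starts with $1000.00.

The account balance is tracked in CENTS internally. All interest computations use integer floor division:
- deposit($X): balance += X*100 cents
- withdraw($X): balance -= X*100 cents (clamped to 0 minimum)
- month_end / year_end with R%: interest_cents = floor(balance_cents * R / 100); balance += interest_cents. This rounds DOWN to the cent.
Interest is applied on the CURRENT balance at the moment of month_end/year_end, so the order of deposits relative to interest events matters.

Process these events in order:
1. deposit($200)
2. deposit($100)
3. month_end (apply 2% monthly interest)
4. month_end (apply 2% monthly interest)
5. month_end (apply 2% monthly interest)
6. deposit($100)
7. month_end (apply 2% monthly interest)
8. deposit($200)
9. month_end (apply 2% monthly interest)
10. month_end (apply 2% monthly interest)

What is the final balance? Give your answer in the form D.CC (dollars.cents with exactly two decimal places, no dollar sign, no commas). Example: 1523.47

After 1 (deposit($200)): balance=$1200.00 total_interest=$0.00
After 2 (deposit($100)): balance=$1300.00 total_interest=$0.00
After 3 (month_end (apply 2% monthly interest)): balance=$1326.00 total_interest=$26.00
After 4 (month_end (apply 2% monthly interest)): balance=$1352.52 total_interest=$52.52
After 5 (month_end (apply 2% monthly interest)): balance=$1379.57 total_interest=$79.57
After 6 (deposit($100)): balance=$1479.57 total_interest=$79.57
After 7 (month_end (apply 2% monthly interest)): balance=$1509.16 total_interest=$109.16
After 8 (deposit($200)): balance=$1709.16 total_interest=$109.16
After 9 (month_end (apply 2% monthly interest)): balance=$1743.34 total_interest=$143.34
After 10 (month_end (apply 2% monthly interest)): balance=$1778.20 total_interest=$178.20

Answer: 1778.20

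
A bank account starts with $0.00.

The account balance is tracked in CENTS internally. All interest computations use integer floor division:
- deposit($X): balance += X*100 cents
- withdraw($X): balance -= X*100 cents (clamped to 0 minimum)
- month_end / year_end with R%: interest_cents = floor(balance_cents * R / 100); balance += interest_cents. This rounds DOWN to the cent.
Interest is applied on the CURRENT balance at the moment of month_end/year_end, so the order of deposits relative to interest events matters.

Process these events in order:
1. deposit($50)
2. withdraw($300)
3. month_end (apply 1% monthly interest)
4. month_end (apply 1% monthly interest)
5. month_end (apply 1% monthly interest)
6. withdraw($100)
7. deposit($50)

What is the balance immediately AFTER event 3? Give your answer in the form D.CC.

Answer: 0.00

Derivation:
After 1 (deposit($50)): balance=$50.00 total_interest=$0.00
After 2 (withdraw($300)): balance=$0.00 total_interest=$0.00
After 3 (month_end (apply 1% monthly interest)): balance=$0.00 total_interest=$0.00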